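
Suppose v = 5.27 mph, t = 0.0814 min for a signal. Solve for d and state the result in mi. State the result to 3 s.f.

0.00715 mi

Rearranging v = d/t for d: d = v·t.
v = 5.27 mph = 2.356 m/s; t = 0.0814 min = 4.884 s.
d = 11.51 m
11.51 m × (1 mi / 1609 m) = 0.007150 mi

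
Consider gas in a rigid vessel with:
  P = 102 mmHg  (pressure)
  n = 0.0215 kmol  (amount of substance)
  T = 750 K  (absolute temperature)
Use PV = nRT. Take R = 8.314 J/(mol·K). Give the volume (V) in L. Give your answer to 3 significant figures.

Solving PV = nRT for V: V = nRT/P.
P = 102 mmHg = 13599 Pa; n = 0.0215 kmol = 21.50 mol; T = 750 K; R = 8.314 J/(mol·K).
V = 9.858 m³
9.858 m³ × (1 L / 0.001000 m³) = 9858 L

9860 L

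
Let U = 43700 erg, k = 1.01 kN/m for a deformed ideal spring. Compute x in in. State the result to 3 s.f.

Solving U = ½k·x² for x: x = √(2U/k).
U = 43700 erg = 0.004370 J; k = 1.01 kN/m = 1010 N/m.
x = 0.002942 m
0.002942 m × (1 in / 0.02540 m) = 0.1158 in

0.116 in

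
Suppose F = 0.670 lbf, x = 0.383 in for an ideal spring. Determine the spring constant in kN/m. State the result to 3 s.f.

0.306 kN/m

From Hooke's law: k = F/x.
F = 0.670 lbf = 2.980 N; x = 0.383 in = 0.009728 m.
k = 306.4 N/m
306.4 N/m × (1 kN/m / 1000 N/m) = 0.3064 kN/m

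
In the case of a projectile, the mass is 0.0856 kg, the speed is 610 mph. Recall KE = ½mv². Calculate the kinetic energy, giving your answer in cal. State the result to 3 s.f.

KE is given directly by: KE = ½mv².
m = 0.0856 kg; v = 610 mph = 272.7 m/s.
KE = 3183 J  (the unit combination reduces to kg·m²/s² = J)
3183 J × (1 cal / 4.184 J) = 760.7 cal

761 cal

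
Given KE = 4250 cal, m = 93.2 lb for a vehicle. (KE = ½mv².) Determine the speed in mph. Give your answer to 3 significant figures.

Rearranging KE = ½mv² for v: v = √(2·KE/m).
KE = 4250 cal = 17782 J; m = 93.2 lb = 42.27 kg.
v = 29.00 m/s
29.00 m/s × (1 mph / 0.4470 m/s) = 64.88 mph

64.9 mph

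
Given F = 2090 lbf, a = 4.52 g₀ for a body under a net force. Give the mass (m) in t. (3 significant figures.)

0.210 t

Solving F = m·a for m: m = F/a.
F = 2090 lbf = 9297 N; a = 4.52 g₀ = 44.33 m/s².
m = 209.7 kg
209.7 kg × (1 t / 1000 kg) = 0.2097 t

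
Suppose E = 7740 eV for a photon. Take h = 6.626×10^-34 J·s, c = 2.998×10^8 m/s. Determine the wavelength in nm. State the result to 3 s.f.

0.160 nm

Solving E = h·c/λ for λ: λ = hc/E.
E = 7740 eV = 1.240×10^-15 J; h = 6.626×10^-34 J·s; c = 2.998×10^8 m/s.
λ = 1.602×10^-10 m
1.602×10^-10 m × (1 nm / 1.000×10^-9 m) = 0.1602 nm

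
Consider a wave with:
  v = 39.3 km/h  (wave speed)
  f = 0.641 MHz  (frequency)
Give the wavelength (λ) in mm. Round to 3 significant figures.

0.0170 mm

Rearranging: λ = v/f.
v = 39.3 km/h = 10.92 m/s; f = 0.641 MHz = 6.410×10^5 Hz.
λ = 1.703×10^-5 m
1.703×10^-5 m × (1 mm / 0.001000 m) = 0.01703 mm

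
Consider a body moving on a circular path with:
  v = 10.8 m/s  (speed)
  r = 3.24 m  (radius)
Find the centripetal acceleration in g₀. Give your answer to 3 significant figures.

3.67 g₀

Directly: a = v²/r.
v = 10.8 m/s; r = 3.24 m.
a = 36.00 m/s²
36.00 m/s² × (1 g₀ / 9.807 m/s²) = 3.671 g₀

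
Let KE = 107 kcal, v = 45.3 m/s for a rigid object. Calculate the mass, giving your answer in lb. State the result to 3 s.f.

Rearranging: m = 2·KE/v².
KE = 107 kcal = 4.477×10^5 J; v = 45.3 m/s.
m = 436.3 kg
436.3 kg × (1 lb / 0.4536 kg) = 961.9 lb

962 lb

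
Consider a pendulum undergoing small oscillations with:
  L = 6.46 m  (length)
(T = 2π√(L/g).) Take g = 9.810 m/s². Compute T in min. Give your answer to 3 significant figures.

Directly: T = 2π√(L/g).
L = 6.46 m; g = 9.810 m/s².
T = 5.099 s
5.099 s × (1 min / 60.00 s) = 0.08498 min

0.0850 min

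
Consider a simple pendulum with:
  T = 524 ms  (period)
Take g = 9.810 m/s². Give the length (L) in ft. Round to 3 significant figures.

Rearranging: L = g·(T/2π)².
T = 524 ms = 0.5240 s; g = 9.810 m/s².
L = 0.06823 m
0.06823 m × (1 ft / 0.3048 m) = 0.2238 ft

0.224 ft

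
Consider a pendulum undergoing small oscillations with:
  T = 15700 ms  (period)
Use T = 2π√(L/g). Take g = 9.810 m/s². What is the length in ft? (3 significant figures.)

201 ft

Rearranging T = 2π√(L/g) for L: L = g·(T/2π)².
T = 15700 ms = 15.70 s; g = 9.810 m/s².
L = 61.25 m
61.25 m × (1 ft / 0.3048 m) = 201.0 ft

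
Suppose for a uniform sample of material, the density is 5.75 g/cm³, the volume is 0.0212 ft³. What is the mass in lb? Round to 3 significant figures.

7.61 lb

Solving ρ = m/V for m: m = ρV.
ρ = 5.75 g/cm³ = 5750 kg/m³; V = 0.0212 ft³ = 6.003×10^-4 m³.
m = 3.452 kg
3.452 kg × (1 lb / 0.4536 kg) = 7.610 lb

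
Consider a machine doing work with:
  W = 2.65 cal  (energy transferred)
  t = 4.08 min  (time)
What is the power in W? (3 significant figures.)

Directly: P = W/t.
W = 2.65 cal = 11.09 J; t = 4.08 min = 244.8 s.
P = 0.04529 W  (the unit combination reduces to kg·m²/s³ = W)

0.0453 W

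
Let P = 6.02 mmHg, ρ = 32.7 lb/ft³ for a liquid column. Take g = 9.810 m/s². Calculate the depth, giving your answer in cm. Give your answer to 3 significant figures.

15.6 cm

Solving P = ρ·g·h for h: h = P/(ρ·g).
P = 6.02 mmHg = 802.6 Pa; ρ = 32.7 lb/ft³ = 523.8 kg/m³; g = 9.810 m/s².
h = 0.1562 m
0.1562 m × (1 cm / 0.01000 m) = 15.62 cm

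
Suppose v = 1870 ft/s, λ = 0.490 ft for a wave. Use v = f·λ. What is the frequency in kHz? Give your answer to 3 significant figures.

3.82 kHz

Rearranging v = f·λ for f: f = v/λ.
v = 1870 ft/s = 570.0 m/s; λ = 0.490 ft = 0.1494 m.
f = 3816 Hz
3816 Hz × (1 kHz / 1000 Hz) = 3.816 kHz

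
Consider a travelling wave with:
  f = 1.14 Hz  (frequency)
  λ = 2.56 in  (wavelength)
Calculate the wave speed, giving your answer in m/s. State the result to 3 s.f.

0.0741 m/s

Directly: v = fλ.
f = 1.14 Hz; λ = 2.56 in = 0.06502 m.
v = 0.07413 m/s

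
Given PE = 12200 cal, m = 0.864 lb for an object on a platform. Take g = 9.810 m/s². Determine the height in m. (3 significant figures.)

Rearranging PE = m·g·h for h: h = PE/(m·g).
PE = 12200 cal = 51045 J; m = 0.864 lb = 0.3919 kg; g = 9.810 m/s².
h = 13277 m

13300 m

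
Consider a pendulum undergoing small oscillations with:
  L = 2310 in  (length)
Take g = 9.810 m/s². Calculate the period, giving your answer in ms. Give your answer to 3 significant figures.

15400 ms

Directly: T = 2π√(L/g).
L = 2310 in = 58.67 m; g = 9.810 m/s².
T = 15.37 s
15.37 s × (1 ms / 0.001000 s) = 15366 ms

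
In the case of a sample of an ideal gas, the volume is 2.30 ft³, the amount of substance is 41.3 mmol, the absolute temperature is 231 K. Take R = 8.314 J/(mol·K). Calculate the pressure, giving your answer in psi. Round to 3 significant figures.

0.177 psi

From the ideal-gas law: P = nRT/V.
V = 2.30 ft³ = 0.06513 m³; n = 41.3 mmol = 0.04130 mol; T = 231 K; R = 8.314 J/(mol·K).
P = 1218 Pa  (the unit combination reduces to kg/(m·s²) = Pa)
1218 Pa × (1 psi / 6895 Pa) = 0.1766 psi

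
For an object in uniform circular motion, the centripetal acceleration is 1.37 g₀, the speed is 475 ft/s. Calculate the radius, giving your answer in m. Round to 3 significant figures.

1560 m

Rearranging a = v²/r for r: r = v²/a.
a = 1.37 g₀ = 13.44 m/s²; v = 475 ft/s = 144.8 m/s.
r = 1560 m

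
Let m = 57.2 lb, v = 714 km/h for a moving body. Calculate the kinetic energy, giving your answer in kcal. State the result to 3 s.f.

KE is given directly by: KE = ½mv².
m = 57.2 lb = 25.95 kg; v = 714 km/h = 198.3 m/s.
KE = 5.103×10^5 J
5.103×10^5 J × (1 kcal / 4184 J) = 122.0 kcal

122 kcal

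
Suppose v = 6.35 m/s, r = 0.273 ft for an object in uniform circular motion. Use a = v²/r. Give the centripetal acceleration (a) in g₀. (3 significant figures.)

49.4 g₀

Directly: a = v²/r.
v = 6.35 m/s; r = 0.273 ft = 0.08321 m.
a = 484.6 m/s²
484.6 m/s² × (1 g₀ / 9.807 m/s²) = 49.41 g₀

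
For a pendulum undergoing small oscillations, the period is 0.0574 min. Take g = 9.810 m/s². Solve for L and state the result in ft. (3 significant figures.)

Rearranging: L = g·(T/2π)².
T = 0.0574 min = 3.444 s; g = 9.810 m/s².
L = 2.947 m
2.947 m × (1 ft / 0.3048 m) = 9.670 ft

9.67 ft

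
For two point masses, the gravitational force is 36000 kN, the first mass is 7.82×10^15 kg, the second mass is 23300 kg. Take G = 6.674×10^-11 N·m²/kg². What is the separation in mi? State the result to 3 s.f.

Rearranging: r = √(G·m₁m₂/F).
F = 36000 kN = 3.600×10^7 N; m₁ = 7.82×10^15 kg; m₂ = 23300 kg; G = 6.674×10^-11 N·m²/kg².
r = 18.38 m
18.38 m × (1 mi / 1609 m) = 0.01142 mi

0.0114 mi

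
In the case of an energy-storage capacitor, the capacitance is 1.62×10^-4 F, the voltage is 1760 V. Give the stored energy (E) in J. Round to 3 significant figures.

E is given directly by: E = ½CV².
C = 1.62×10^-4 F; V = 1760 V.
E = 250.9 J  (the unit combination reduces to kg·m²/s² = J)

251 J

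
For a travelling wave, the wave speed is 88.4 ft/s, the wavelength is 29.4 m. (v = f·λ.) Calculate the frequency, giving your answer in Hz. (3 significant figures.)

Rearranging v = f·λ for f: f = v/λ.
v = 88.4 ft/s = 26.94 m/s; λ = 29.4 m.
f = 0.9165 Hz

0.916 Hz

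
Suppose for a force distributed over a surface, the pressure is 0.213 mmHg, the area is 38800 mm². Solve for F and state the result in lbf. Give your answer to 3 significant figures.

0.248 lbf

Rearranging: F = P·A.
P = 0.213 mmHg = 28.40 Pa; A = 38800 mm² = 0.03880 m².
F = 1.102 N  (the unit combination reduces to kg·m/s² = N)
1.102 N × (1 lbf / 4.448 N) = 0.2477 lbf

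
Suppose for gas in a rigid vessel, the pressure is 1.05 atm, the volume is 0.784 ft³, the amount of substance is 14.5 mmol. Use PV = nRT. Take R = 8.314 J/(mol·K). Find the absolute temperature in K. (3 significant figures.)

19600 K

Rearranging: T = PV/(nR).
P = 1.05 atm = 1.064×10^5 Pa; V = 0.784 ft³ = 0.02220 m³; n = 14.5 mmol = 0.01450 mol; R = 8.314 J/(mol·K).
T = 19592 K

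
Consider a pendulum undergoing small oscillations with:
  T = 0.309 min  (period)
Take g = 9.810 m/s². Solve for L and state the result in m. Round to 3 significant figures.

Rearranging: L = g·(T/2π)².
T = 0.309 min = 18.54 s; g = 9.810 m/s².
L = 85.41 m

85.4 m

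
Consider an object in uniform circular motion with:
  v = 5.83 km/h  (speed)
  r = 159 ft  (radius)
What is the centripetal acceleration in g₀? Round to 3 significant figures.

Directly: a = v²/r.
v = 5.83 km/h = 1.619 m/s; r = 159 ft = 48.46 m.
a = 0.05412 m/s²
0.05412 m/s² × (1 g₀ / 9.807 m/s²) = 0.005518 g₀

0.00552 g₀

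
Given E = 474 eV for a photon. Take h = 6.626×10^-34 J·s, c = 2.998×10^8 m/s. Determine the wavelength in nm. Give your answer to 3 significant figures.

2.62 nm

Rearranging E = h·c/λ for λ: λ = hc/E.
E = 474 eV = 7.594×10^-17 J; h = 6.626×10^-34 J·s; c = 2.998×10^8 m/s.
λ = 2.616×10^-9 m
2.616×10^-9 m × (1 nm / 1.000×10^-9 m) = 2.616 nm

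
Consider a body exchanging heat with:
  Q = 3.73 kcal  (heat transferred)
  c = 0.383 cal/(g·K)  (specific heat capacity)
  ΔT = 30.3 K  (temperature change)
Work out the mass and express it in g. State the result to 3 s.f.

321 g

Rearranging: m = Q/(c·ΔT).
Q = 3.73 kcal = 15606 J; c = 0.383 cal/(g·K) = 1602 J/(kg·K); ΔT = 30.3 K.
m = 0.3214 kg
0.3214 kg × (1 g / 0.001000 kg) = 321.4 g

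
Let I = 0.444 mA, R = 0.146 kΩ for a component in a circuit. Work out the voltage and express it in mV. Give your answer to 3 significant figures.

V is given directly by: V = IR.
I = 0.444 mA = 4.440×10^-4 A; R = 0.146 kΩ = 146.0 Ω.
V = 0.06482 V
0.06482 V × (1 mV / 0.001000 V) = 64.82 mV

64.8 mV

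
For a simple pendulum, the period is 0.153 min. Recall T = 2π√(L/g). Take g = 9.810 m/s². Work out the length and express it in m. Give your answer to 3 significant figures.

Rearranging T = 2π√(L/g) for L: L = g·(T/2π)².
T = 0.153 min = 9.180 s; g = 9.810 m/s².
L = 20.94 m

20.9 m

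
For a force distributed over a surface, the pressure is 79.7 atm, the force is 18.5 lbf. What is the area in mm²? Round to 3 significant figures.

10.2 mm²

Solving P = F/A for A: A = F/P.
P = 79.7 atm = 8.076×10^6 Pa; F = 18.5 lbf = 82.29 N.
A = 1.019×10^-5 m²
1.019×10^-5 m² × (1 mm² / 1.000×10^-6 m²) = 10.19 mm²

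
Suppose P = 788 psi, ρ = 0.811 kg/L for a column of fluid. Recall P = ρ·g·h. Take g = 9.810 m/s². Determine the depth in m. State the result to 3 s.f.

683 m

Rearranging P = ρ·g·h for h: h = P/(ρ·g).
P = 788 psi = 5.433×10^6 Pa; ρ = 0.811 kg/L = 811.0 kg/m³; g = 9.810 m/s².
h = 682.9 m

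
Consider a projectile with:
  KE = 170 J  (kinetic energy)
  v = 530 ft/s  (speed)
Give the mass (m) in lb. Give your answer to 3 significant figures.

Rearranging KE = ½mv² for m: m = 2·KE/v².
KE = 170 J; v = 530 ft/s = 161.5 m/s.
m = 0.01303 kg
0.01303 kg × (1 lb / 0.4536 kg) = 0.02872 lb

0.0287 lb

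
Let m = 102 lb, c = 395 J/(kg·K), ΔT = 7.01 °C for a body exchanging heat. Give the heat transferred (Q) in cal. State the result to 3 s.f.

Q is given directly by: Q = mcΔT.
m = 102 lb = 46.27 kg; c = 395 J/(kg·K); ΔT = 7.01 °C = 7.010 K.
Q = 1.281×10^5 J  (the unit combination reduces to kg·m²/s² = J)
1.281×10^5 J × (1 cal / 4.184 J) = 30619 cal

30600 cal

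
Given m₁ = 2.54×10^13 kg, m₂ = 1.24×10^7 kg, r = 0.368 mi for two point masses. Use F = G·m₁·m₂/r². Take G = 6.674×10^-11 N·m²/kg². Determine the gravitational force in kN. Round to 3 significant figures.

From Newton's law of gravitation: F = Gm₁m₂/r².
m₁ = 2.54×10^13 kg; m₂ = 1.24×10^7 kg; r = 0.368 mi = 592.2 m; G = 6.674×10^-11 N·m²/kg².
F = 59931 N  (the unit combination reduces to kg·m/s² = N)
59931 N × (1 kN / 1000 N) = 59.93 kN

59.9 kN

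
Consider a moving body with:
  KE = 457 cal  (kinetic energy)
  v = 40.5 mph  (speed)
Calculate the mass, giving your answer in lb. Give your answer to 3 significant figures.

Rearranging KE = ½mv² for m: m = 2·KE/v².
KE = 457 cal = 1912 J; v = 40.5 mph = 18.11 m/s.
m = 11.67 kg
11.67 kg × (1 lb / 0.4536 kg) = 25.72 lb

25.7 lb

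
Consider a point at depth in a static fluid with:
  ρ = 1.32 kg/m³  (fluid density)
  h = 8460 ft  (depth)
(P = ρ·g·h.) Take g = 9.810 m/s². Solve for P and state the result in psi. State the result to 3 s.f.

P is given directly by: P = ρgh.
ρ = 1.32 kg/m³; h = 8460 ft = 2579 m; g = 9.810 m/s².
P = 33391 Pa
33391 Pa × (1 psi / 6895 Pa) = 4.843 psi

4.84 psi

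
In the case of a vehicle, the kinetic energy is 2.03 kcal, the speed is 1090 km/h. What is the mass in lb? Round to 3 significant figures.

0.409 lb

Rearranging KE = ½mv² for m: m = 2·KE/v².
KE = 2.03 kcal = 8494 J; v = 1090 km/h = 302.8 m/s.
m = 0.1853 kg
0.1853 kg × (1 lb / 0.4536 kg) = 0.4085 lb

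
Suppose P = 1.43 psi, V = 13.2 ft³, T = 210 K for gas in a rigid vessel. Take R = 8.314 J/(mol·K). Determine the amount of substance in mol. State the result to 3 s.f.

2.11 mol

Rearranging: n = PV/(RT).
P = 1.43 psi = 9860 Pa; V = 13.2 ft³ = 0.3738 m³; T = 210 K; R = 8.314 J/(mol·K).
n = 2.111 mol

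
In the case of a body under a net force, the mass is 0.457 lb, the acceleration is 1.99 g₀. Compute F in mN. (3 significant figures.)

4050 mN

F is given directly by: F = m·a.
m = 0.457 lb = 0.2073 kg; a = 1.99 g₀ = 19.52 m/s².
F = 4.045 N
4.045 N × (1 mN / 0.001000 N) = 4045 mN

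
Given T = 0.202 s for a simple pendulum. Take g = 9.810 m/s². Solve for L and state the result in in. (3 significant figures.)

0.399 in

Rearranging: L = g·(T/2π)².
T = 0.202 s; g = 9.810 m/s².
L = 0.01014 m
0.01014 m × (1 in / 0.02540 m) = 0.3992 in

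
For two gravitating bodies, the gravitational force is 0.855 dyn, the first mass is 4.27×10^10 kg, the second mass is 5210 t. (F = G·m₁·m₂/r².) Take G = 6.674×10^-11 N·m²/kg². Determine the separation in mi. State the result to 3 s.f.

819 mi

Solving F = G·m₁·m₂/r² for r: r = √(G·m₁m₂/F).
F = 0.855 dyn = 8.550×10^-6 N; m₁ = 4.27×10^10 kg; m₂ = 5210 t = 5.210×10^6 kg; G = 6.674×10^-11 N·m²/kg².
r = 1.318×10^6 m
1.318×10^6 m × (1 mi / 1609 m) = 818.8 mi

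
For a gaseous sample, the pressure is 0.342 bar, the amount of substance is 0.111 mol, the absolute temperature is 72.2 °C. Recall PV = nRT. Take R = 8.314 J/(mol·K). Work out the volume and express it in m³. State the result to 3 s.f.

From the ideal-gas law: V = nRT/P.
P = 0.342 bar = 34200 Pa; n = 0.111 mol; T = 72.2 °C = 345.3 K; R = 8.314 J/(mol·K).
V = 0.009319 m³

0.00932 m³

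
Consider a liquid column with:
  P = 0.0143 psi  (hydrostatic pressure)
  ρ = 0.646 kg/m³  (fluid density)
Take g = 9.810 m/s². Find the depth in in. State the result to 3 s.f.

613 in

Rearranging: h = P/(ρ·g).
P = 0.0143 psi = 98.60 Pa; ρ = 0.646 kg/m³; g = 9.810 m/s².
h = 15.56 m
15.56 m × (1 in / 0.02540 m) = 612.5 in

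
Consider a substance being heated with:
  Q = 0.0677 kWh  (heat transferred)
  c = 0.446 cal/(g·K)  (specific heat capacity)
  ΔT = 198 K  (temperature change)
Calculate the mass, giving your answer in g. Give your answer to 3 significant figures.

Rearranging: m = Q/(c·ΔT).
Q = 0.0677 kWh = 2.437×10^5 J; c = 0.446 cal/(g·K) = 1866 J/(kg·K); ΔT = 198 K.
m = 0.6596 kg
0.6596 kg × (1 g / 0.001000 kg) = 659.6 g

660 g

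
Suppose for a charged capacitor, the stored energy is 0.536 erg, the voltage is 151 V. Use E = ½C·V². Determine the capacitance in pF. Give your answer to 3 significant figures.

4.70 pF

Rearranging E = ½C·V² for C: C = 2E/V².
E = 0.536 erg = 5.360×10^-8 J; V = 151 V.
C = 4.702×10^-12 F
4.702×10^-12 F × (1 pF / 1.000×10^-12 F) = 4.702 pF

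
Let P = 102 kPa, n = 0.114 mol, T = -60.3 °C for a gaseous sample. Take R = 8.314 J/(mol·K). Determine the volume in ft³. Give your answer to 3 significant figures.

Rearranging: V = nRT/P.
P = 102 kPa = 1.020×10^5 Pa; n = 0.114 mol; T = -60.3 °C = 212.8 K; R = 8.314 J/(mol·K).
V = 0.001978 m³
0.001978 m³ × (1 ft³ / 0.02832 m³) = 0.06985 ft³

0.0698 ft³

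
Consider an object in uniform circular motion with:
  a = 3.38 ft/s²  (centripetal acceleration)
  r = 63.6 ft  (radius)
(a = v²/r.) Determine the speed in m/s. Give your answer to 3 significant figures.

Solving a = v²/r for v: v = √(a·r).
a = 3.38 ft/s² = 1.030 m/s²; r = 63.6 ft = 19.39 m.
v = 4.469 m/s

4.47 m/s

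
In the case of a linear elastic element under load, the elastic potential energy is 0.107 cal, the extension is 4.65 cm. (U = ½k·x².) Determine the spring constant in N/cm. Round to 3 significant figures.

4.14 N/cm

Solving U = ½k·x² for k: k = 2U/x².
U = 0.107 cal = 0.4477 J; x = 4.65 cm = 0.04650 m.
k = 414.1 N/m
414.1 N/m × (1 N/cm / 100.0 N/m) = 4.141 N/cm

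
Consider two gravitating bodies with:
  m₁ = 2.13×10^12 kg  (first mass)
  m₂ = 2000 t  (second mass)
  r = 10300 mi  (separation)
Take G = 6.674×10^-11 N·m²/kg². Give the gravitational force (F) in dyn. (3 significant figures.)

0.103 dyn

Directly: F = Gm₁m₂/r².
m₁ = 2.13×10^12 kg; m₂ = 2000 t = 2.000×10^6 kg; r = 10300 mi = 1.658×10^7 m; G = 6.674×10^-11 N·m²/kg².
F = 1.035×10^-6 N  (the unit combination reduces to kg·m/s² = N)
1.035×10^-6 N × (1 dyn / 1.000×10^-5 N) = 0.1035 dyn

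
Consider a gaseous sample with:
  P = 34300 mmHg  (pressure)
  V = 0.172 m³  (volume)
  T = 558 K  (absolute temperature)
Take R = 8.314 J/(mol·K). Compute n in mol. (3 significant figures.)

170 mol

Rearranging: n = PV/(RT).
P = 34300 mmHg = 4.573×10^6 Pa; V = 0.172 m³; T = 558 K; R = 8.314 J/(mol·K).
n = 169.5 mol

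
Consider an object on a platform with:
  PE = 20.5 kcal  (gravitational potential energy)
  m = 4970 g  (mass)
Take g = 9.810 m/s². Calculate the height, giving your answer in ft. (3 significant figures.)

5770 ft

Rearranging PE = m·g·h for h: h = PE/(m·g).
PE = 20.5 kcal = 85772 J; m = 4970 g = 4.970 kg; g = 9.810 m/s².
h = 1759 m
1759 m × (1 ft / 0.3048 m) = 5772 ft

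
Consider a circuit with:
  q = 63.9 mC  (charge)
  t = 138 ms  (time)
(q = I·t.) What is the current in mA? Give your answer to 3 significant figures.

Rearranging q = I·t for I: I = q/t.
q = 63.9 mC = 0.06390 C; t = 138 ms = 0.1380 s.
I = 0.4630 A
0.4630 A × (1 mA / 0.001000 A) = 463.0 mA

463 mA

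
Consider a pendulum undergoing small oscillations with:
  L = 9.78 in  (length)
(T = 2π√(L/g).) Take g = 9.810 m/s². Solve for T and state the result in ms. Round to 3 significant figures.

1000 ms

Directly: T = 2π√(L/g).
L = 9.78 in = 0.2484 m; g = 9.810 m/s².
T = 0.9998 s
0.9998 s × (1 ms / 0.001000 s) = 999.8 ms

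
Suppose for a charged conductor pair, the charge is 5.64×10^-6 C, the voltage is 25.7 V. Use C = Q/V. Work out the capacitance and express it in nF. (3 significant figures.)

219 nF

Directly: C = Q/V.
Q = 5.64×10^-6 C; V = 25.7 V.
C = 2.195×10^-7 F
2.195×10^-7 F × (1 nF / 1.000×10^-9 F) = 219.5 nF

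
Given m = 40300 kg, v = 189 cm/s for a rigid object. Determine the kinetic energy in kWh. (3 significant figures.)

0.0200 kWh

Directly: KE = ½mv².
m = 40300 kg; v = 189 cm/s = 1.890 m/s.
KE = 71978 J  (the unit combination reduces to kg·m²/s² = J)
71978 J × (1 kWh / 3.600×10^6 J) = 0.01999 kWh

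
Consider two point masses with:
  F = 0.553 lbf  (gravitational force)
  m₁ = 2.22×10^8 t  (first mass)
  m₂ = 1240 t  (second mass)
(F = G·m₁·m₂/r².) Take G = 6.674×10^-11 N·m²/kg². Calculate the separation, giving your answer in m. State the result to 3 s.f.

2730 m

From Newton's law of gravitation: r = √(G·m₁m₂/F).
F = 0.553 lbf = 2.460 N; m₁ = 2.22×10^8 t = 2.220×10^11 kg; m₂ = 1240 t = 1.240×10^6 kg; G = 6.674×10^-11 N·m²/kg².
r = 2733 m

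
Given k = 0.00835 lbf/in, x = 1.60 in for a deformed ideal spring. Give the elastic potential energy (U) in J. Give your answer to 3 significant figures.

Directly: U = ½kx².
k = 0.00835 lbf/in = 1.462 N/m; x = 1.60 in = 0.04064 m.
U = 0.001208 J

0.00121 J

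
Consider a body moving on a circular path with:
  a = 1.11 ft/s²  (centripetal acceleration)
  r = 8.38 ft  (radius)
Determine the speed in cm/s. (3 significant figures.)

93.0 cm/s

Rearranging a = v²/r for v: v = √(a·r).
a = 1.11 ft/s² = 0.3383 m/s²; r = 8.38 ft = 2.554 m.
v = 0.9296 m/s
0.9296 m/s × (1 cm/s / 0.01000 m/s) = 92.96 cm/s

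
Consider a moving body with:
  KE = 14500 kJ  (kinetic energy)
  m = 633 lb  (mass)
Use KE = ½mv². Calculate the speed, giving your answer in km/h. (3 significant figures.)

Solving KE = ½mv² for v: v = √(2·KE/m).
KE = 14500 kJ = 1.450×10^7 J; m = 633 lb = 287.1 kg.
v = 317.8 m/s
317.8 m/s × (1 km/h / 0.2778 m/s) = 1144 km/h

1140 km/h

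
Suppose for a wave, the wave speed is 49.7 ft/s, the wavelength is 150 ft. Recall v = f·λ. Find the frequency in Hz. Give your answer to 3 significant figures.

0.331 Hz

Rearranging v = f·λ for f: f = v/λ.
v = 49.7 ft/s = 15.15 m/s; λ = 150 ft = 45.72 m.
f = 0.3313 Hz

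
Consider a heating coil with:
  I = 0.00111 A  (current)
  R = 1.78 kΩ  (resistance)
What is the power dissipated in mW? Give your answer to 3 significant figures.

2.19 mW

Directly: P = I²R.
I = 0.00111 A; R = 1.78 kΩ = 1780 Ω.
P = 0.002193 W
0.002193 W × (1 mW / 0.001000 W) = 2.193 mW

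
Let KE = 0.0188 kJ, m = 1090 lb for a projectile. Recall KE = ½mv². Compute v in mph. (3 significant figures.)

0.617 mph

Rearranging KE = ½mv² for v: v = √(2·KE/m).
KE = 0.0188 kJ = 18.80 J; m = 1090 lb = 494.4 kg.
v = 0.2758 m/s
0.2758 m/s × (1 mph / 0.4470 m/s) = 0.6169 mph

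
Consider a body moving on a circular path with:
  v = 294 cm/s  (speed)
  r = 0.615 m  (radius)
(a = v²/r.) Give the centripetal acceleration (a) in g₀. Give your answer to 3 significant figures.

1.43 g₀

a is given directly by: a = v²/r.
v = 294 cm/s = 2.940 m/s; r = 0.615 m.
a = 14.05 m/s²
14.05 m/s² × (1 g₀ / 9.807 m/s²) = 1.433 g₀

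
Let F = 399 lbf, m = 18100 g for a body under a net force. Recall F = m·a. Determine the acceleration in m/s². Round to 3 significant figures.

98.1 m/s²

From Newton's second law: a = F/m.
F = 399 lbf = 1775 N; m = 18100 g = 18.10 kg.
a = 98.06 m/s²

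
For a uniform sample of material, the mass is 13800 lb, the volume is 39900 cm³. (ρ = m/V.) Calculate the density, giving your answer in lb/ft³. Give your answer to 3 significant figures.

9790 lb/ft³

ρ is given directly by: ρ = m/V.
m = 13800 lb = 6260 kg; V = 39900 cm³ = 0.03990 m³.
ρ = 1.569×10^5 kg/m³
1.569×10^5 kg/m³ × (1 lb/ft³ / 16.02 kg/m³) = 9794 lb/ft³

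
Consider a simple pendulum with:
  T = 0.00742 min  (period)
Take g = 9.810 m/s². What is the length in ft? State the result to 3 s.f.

0.162 ft

Rearranging: L = g·(T/2π)².
T = 0.00742 min = 0.4452 s; g = 9.810 m/s².
L = 0.04925 m
0.04925 m × (1 ft / 0.3048 m) = 0.1616 ft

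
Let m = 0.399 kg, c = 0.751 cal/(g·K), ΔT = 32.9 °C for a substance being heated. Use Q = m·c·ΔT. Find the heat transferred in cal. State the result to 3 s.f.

9860 cal

Directly: Q = mcΔT.
m = 0.399 kg; c = 0.751 cal/(g·K) = 3142 J/(kg·K); ΔT = 32.9 °C = 32.90 K.
Q = 41248 J  (the unit combination reduces to kg·m²/s² = J)
41248 J × (1 cal / 4.184 J) = 9858 cal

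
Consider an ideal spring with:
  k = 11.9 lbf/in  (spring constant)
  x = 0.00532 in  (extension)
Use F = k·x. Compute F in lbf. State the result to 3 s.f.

0.0633 lbf

From Hooke's law: F = kx.
k = 11.9 lbf/in = 2084 N/m; x = 0.00532 in = 1.351×10^-4 m.
F = 0.2816 N  (the unit combination reduces to kg·m/s² = N)
0.2816 N × (1 lbf / 4.448 N) = 0.06331 lbf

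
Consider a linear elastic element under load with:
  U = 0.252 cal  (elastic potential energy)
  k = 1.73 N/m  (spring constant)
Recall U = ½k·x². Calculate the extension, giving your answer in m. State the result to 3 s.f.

Rearranging: x = √(2U/k).
U = 0.252 cal = 1.054 J; k = 1.73 N/m.
x = 1.104 m

1.10 m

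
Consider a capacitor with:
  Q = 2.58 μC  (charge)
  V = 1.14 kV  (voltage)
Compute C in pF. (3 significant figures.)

C is given directly by: C = Q/V.
Q = 2.58 μC = 2.580×10^-6 C; V = 1.14 kV = 1140 V.
C = 2.263×10^-9 F
2.263×10^-9 F × (1 pF / 1.000×10^-12 F) = 2263 pF

2260 pF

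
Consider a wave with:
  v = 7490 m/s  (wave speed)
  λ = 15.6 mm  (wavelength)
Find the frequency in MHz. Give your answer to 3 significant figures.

Solving v = f·λ for f: f = v/λ.
v = 7490 m/s; λ = 15.6 mm = 0.01560 m.
f = 4.801×10^5 Hz
4.801×10^5 Hz × (1 MHz / 1.000×10^6 Hz) = 0.4801 MHz

0.480 MHz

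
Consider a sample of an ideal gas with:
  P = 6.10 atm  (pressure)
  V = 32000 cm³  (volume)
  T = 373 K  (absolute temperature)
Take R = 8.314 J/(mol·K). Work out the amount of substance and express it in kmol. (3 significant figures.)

0.00638 kmol

From the ideal-gas law: n = PV/(RT).
P = 6.10 atm = 6.181×10^5 Pa; V = 32000 cm³ = 0.03200 m³; T = 373 K; R = 8.314 J/(mol·K).
n = 6.378 mol
6.378 mol × (1 kmol / 1000 mol) = 0.006378 kmol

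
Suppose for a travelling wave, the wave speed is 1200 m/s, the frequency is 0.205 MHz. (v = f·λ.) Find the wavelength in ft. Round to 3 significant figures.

0.0192 ft

Solving v = f·λ for λ: λ = v/f.
v = 1200 m/s; f = 0.205 MHz = 2.050×10^5 Hz.
λ = 0.005854 m
0.005854 m × (1 ft / 0.3048 m) = 0.01920 ft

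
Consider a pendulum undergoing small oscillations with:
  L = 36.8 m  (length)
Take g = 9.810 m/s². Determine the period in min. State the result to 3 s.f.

Directly: T = 2π√(L/g).
L = 36.8 m; g = 9.810 m/s².
T = 12.17 s
12.17 s × (1 min / 60.00 s) = 0.2028 min

0.203 min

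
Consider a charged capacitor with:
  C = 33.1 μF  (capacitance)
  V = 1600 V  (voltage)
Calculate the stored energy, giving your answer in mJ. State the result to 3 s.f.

Directly: E = ½CV².
C = 33.1 μF = 3.310×10^-5 F; V = 1600 V.
E = 42.37 J  (the unit combination reduces to kg·m²/s² = J)
42.37 J × (1 mJ / 0.001000 J) = 42368 mJ

42400 mJ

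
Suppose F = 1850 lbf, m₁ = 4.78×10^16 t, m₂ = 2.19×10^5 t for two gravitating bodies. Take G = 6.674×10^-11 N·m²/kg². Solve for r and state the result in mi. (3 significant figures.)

5730 mi

From Newton's law of gravitation: r = √(G·m₁m₂/F).
F = 1850 lbf = 8229 N; m₁ = 4.78×10^16 t = 4.780×10^19 kg; m₂ = 2.19×10^5 t = 2.190×10^8 kg; G = 6.674×10^-11 N·m²/kg².
r = 9.214×10^6 m
9.214×10^6 m × (1 mi / 1609 m) = 5725 mi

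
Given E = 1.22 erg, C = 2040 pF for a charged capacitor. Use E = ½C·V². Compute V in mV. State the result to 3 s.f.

10900 mV

Rearranging: V = √(2E/C).
E = 1.22 erg = 1.220×10^-7 J; C = 2040 pF = 2.040×10^-9 F.
V = 10.94 V
10.94 V × (1 mV / 0.001000 V) = 10937 mV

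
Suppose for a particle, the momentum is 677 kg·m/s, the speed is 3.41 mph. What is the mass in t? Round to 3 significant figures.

0.444 t

Solving p = m·v for m: m = p/v.
p = 677 kg·m/s; v = 3.41 mph = 1.524 m/s.
m = 444.1 kg
444.1 kg × (1 t / 1000 kg) = 0.4441 t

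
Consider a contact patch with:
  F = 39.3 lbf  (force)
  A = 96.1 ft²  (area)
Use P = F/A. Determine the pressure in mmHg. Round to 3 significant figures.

0.147 mmHg

Directly: P = F/A.
F = 39.3 lbf = 174.8 N; A = 96.1 ft² = 8.928 m².
P = 19.58 Pa  (the unit combination reduces to kg/(m·s²) = Pa)
19.58 Pa × (1 mmHg / 133.3 Pa) = 0.1469 mmHg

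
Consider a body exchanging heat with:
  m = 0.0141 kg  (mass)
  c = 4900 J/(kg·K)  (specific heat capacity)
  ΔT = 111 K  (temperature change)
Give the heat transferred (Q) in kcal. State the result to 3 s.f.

Q is given directly by: Q = mcΔT.
m = 0.0141 kg; c = 4900 J/(kg·K); ΔT = 111 K.
Q = 7669 J
7669 J × (1 kcal / 4184 J) = 1.833 kcal

1.83 kcal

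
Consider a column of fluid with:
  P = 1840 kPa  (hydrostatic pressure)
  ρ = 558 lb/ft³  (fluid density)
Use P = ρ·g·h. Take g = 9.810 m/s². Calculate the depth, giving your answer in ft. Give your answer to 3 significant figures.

Solving P = ρ·g·h for h: h = P/(ρ·g).
P = 1840 kPa = 1.840×10^6 Pa; ρ = 558 lb/ft³ = 8938 kg/m³; g = 9.810 m/s².
h = 20.98 m
20.98 m × (1 ft / 0.3048 m) = 68.85 ft

68.8 ft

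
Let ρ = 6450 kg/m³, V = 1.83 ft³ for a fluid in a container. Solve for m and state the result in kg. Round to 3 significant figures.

334 kg

Rearranging ρ = m/V for m: m = ρV.
ρ = 6450 kg/m³; V = 1.83 ft³ = 0.05182 m³.
m = 334.2 kg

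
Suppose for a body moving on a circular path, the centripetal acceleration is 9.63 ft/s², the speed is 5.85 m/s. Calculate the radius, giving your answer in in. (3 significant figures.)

Rearranging: r = v²/a.
a = 9.63 ft/s² = 2.935 m/s²; v = 5.85 m/s.
r = 11.66 m
11.66 m × (1 in / 0.02540 m) = 459.0 in

459 in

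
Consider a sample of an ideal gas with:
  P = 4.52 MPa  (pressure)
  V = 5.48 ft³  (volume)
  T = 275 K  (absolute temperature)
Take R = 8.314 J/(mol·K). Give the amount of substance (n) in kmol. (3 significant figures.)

Rearranging: n = PV/(RT).
P = 4.52 MPa = 4.520×10^6 Pa; V = 5.48 ft³ = 0.1552 m³; T = 275 K; R = 8.314 J/(mol·K).
n = 306.8 mol
306.8 mol × (1 kmol / 1000 mol) = 0.3068 kmol

0.307 kmol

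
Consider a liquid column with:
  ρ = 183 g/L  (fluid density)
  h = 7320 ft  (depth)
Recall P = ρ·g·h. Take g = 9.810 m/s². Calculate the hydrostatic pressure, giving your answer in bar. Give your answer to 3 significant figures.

Directly: P = ρgh.
ρ = 183 g/L = 183.0 kg/m³; h = 7320 ft = 2231 m; g = 9.810 m/s².
P = 4.005×10^6 Pa
4.005×10^6 Pa × (1 bar / 1.000×10^5 Pa) = 40.05 bar

40.1 bar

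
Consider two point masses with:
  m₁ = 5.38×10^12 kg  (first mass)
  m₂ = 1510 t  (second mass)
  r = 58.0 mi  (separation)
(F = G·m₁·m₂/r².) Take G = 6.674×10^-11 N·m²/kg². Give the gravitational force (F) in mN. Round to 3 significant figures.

62.2 mN

F is given directly by: F = Gm₁m₂/r².
m₁ = 5.38×10^12 kg; m₂ = 1510 t = 1.510×10^6 kg; r = 58.0 mi = 93342 m; G = 6.674×10^-11 N·m²/kg².
F = 0.06223 N
0.06223 N × (1 mN / 0.001000 N) = 62.23 mN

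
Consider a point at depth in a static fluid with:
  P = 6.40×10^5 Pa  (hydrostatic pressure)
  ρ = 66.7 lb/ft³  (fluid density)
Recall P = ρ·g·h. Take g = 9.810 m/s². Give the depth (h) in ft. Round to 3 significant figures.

200 ft

Rearranging P = ρ·g·h for h: h = P/(ρ·g).
P = 6.40×10^5 Pa; ρ = 66.7 lb/ft³ = 1068 kg/m³; g = 9.810 m/s².
h = 61.06 m
61.06 m × (1 ft / 0.3048 m) = 200.3 ft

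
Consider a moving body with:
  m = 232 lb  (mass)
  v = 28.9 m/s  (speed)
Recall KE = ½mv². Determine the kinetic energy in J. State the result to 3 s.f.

43900 J

Directly: KE = ½mv².
m = 232 lb = 105.2 kg; v = 28.9 m/s.
KE = 43946 J  (the unit combination reduces to kg·m²/s² = J)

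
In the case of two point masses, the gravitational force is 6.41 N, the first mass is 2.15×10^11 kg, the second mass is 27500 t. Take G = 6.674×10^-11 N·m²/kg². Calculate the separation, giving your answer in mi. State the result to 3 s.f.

Rearranging: r = √(G·m₁m₂/F).
F = 6.41 N; m₁ = 2.15×10^11 kg; m₂ = 27500 t = 2.750×10^7 kg; G = 6.674×10^-11 N·m²/kg².
r = 7846 m
7846 m × (1 mi / 1609 m) = 4.875 mi

4.88 mi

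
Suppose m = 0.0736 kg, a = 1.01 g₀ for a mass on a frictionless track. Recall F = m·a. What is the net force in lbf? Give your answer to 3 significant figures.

Directly: F = m·a.
m = 0.0736 kg; a = 1.01 g₀ = 9.905 m/s².
F = 0.7290 N  (the unit combination reduces to kg·m/s² = N)
0.7290 N × (1 lbf / 4.448 N) = 0.1639 lbf

0.164 lbf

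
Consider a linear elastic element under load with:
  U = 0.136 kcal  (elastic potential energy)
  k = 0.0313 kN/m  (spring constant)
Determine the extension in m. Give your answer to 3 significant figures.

6.03 m

Rearranging U = ½k·x² for x: x = √(2U/k).
U = 0.136 kcal = 569.0 J; k = 0.0313 kN/m = 31.30 N/m.
x = 6.030 m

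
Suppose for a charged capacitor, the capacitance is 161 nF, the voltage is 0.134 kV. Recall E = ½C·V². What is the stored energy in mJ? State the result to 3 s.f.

1.45 mJ

Directly: E = ½CV².
C = 161 nF = 1.610×10^-7 F; V = 0.134 kV = 134.0 V.
E = 0.001445 J  (the unit combination reduces to kg·m²/s² = J)
0.001445 J × (1 mJ / 0.001000 J) = 1.445 mJ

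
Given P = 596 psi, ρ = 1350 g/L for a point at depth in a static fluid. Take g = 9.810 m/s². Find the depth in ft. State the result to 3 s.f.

Solving P = ρ·g·h for h: h = P/(ρ·g).
P = 596 psi = 4.109×10^6 Pa; ρ = 1350 g/L = 1350 kg/m³; g = 9.810 m/s².
h = 310.3 m
310.3 m × (1 ft / 0.3048 m) = 1018 ft

1020 ft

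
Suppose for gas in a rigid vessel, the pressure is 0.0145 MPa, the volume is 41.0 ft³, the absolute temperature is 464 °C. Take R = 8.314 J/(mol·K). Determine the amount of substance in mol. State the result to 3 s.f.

2.75 mol

From the ideal-gas law: n = PV/(RT).
P = 0.0145 MPa = 14500 Pa; V = 41.0 ft³ = 1.161 m³; T = 464 °C = 737.1 K; R = 8.314 J/(mol·K).
n = 2.747 mol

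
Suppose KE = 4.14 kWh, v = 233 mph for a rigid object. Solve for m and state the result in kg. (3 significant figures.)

2750 kg

Solving KE = ½mv² for m: m = 2·KE/v².
KE = 4.14 kWh = 1.490×10^7 J; v = 233 mph = 104.2 m/s.
m = 2747 kg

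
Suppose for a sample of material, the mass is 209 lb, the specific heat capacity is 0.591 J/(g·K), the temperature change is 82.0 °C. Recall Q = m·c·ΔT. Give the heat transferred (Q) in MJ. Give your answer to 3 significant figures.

Q is given directly by: Q = mcΔT.
m = 209 lb = 94.80 kg; c = 0.591 J/(g·K) = 591.0 J/(kg·K); ΔT = 82.0 °C = 82.00 K.
Q = 4.594×10^6 J  (the unit combination reduces to kg·m²/s² = J)
4.594×10^6 J × (1 MJ / 1.000×10^6 J) = 4.594 MJ

4.59 MJ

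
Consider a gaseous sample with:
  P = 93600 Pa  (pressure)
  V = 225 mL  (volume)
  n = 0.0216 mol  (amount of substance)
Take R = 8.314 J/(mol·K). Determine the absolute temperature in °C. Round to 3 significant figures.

-156 °C

Rearranging: T = PV/(nR).
P = 93600 Pa; V = 225 mL = 2.250×10^-4 m³; n = 0.0216 mol; R = 8.314 J/(mol·K).
T = 117.3 K
117.3 K − 273.15 = -155.9 °C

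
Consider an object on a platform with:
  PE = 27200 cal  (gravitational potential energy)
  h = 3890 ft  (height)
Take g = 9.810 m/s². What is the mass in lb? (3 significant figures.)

21.6 lb

Rearranging PE = m·g·h for m: m = PE/(g·h).
PE = 27200 cal = 1.138×10^5 J; h = 3890 ft = 1186 m; g = 9.810 m/s².
m = 9.784 kg
9.784 kg × (1 lb / 0.4536 kg) = 21.57 lb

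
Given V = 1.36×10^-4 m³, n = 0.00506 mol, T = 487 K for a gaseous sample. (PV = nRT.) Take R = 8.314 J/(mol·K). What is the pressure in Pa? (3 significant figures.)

From the ideal-gas law: P = nRT/V.
V = 1.36×10^-4 m³; n = 0.00506 mol; T = 487 K; R = 8.314 J/(mol·K).
P = 1.506×10^5 Pa

1.51×10^5 Pa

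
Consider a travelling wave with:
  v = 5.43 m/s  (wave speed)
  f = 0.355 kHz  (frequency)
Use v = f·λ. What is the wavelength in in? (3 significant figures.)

Rearranging v = f·λ for λ: λ = v/f.
v = 5.43 m/s; f = 0.355 kHz = 355.0 Hz.
λ = 0.01530 m
0.01530 m × (1 in / 0.02540 m) = 0.6022 in

0.602 in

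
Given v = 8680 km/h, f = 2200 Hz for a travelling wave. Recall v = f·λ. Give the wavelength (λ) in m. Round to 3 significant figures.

Solving v = f·λ for λ: λ = v/f.
v = 8680 km/h = 2411 m/s; f = 2200 Hz.
λ = 1.096 m

1.10 m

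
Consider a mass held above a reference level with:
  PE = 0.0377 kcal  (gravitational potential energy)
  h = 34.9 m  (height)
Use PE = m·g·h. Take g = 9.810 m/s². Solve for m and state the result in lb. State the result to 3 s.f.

Solving PE = m·g·h for m: m = PE/(g·h).
PE = 0.0377 kcal = 157.7 J; h = 34.9 m; g = 9.810 m/s².
m = 0.4607 kg
0.4607 kg × (1 lb / 0.4536 kg) = 1.016 lb

1.02 lb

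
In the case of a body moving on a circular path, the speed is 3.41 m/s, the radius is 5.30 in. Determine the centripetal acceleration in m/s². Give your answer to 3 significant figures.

86.4 m/s²

Directly: a = v²/r.
v = 3.41 m/s; r = 5.30 in = 0.1346 m.
a = 86.38 m/s²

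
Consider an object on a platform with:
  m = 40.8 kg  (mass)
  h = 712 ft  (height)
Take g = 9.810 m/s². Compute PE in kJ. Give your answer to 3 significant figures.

PE is given directly by: PE = mgh.
m = 40.8 kg; h = 712 ft = 217.0 m; g = 9.810 m/s².
PE = 86861 J
86861 J × (1 kJ / 1000 J) = 86.86 kJ

86.9 kJ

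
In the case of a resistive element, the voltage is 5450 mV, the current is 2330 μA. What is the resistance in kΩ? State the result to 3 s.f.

2.34 kΩ

From Ohm's law: R = V/I.
V = 5450 mV = 5.450 V; I = 2330 μA = 0.002330 A.
R = 2339 Ω
2339 Ω × (1 kΩ / 1000 Ω) = 2.339 kΩ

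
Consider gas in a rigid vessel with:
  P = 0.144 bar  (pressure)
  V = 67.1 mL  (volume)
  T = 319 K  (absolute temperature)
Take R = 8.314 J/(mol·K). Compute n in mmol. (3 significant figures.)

From the ideal-gas law: n = PV/(RT).
P = 0.144 bar = 14400 Pa; V = 67.1 mL = 6.710×10^-5 m³; T = 319 K; R = 8.314 J/(mol·K).
n = 3.643×10^-4 mol
3.643×10^-4 mol × (1 mmol / 0.001000 mol) = 0.3643 mmol

0.364 mmol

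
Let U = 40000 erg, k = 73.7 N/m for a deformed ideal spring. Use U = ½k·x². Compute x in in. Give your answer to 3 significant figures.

Rearranging: x = √(2U/k).
U = 40000 erg = 0.004000 J; k = 73.7 N/m.
x = 0.01042 m
0.01042 m × (1 in / 0.02540 m) = 0.4102 in

0.410 in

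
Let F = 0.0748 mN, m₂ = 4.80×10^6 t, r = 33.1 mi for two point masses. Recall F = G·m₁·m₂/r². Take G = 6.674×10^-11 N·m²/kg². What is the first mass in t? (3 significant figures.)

Solving F = G·m₁·m₂/r² for m₁: m₁ = F·r²/(G·m₂).
F = 0.0748 mN = 7.480×10^-5 N; m₂ = 4.80×10^6 t = 4.800×10^9 kg; r = 33.1 mi = 53269 m; G = 6.674×10^-11 N·m²/kg².
m₁ = 6.626×10^5 kg
6.626×10^5 kg × (1 t / 1000 kg) = 662.6 t

663 t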